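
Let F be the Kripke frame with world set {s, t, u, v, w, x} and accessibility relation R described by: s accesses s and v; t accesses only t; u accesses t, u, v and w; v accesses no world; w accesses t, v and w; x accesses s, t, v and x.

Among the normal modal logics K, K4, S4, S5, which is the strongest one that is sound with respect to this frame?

K4

Transitive (axiom 4): yes — every two-step R-path is closed by a direct edge.
Reflexive (axiom T): no — v is not related to itself.
Euclidean (axiom 5): no — u R t and u R v, but not t R v.
So F validates K, K4; S4 would additionally require R to be reflexive. The strongest is K4.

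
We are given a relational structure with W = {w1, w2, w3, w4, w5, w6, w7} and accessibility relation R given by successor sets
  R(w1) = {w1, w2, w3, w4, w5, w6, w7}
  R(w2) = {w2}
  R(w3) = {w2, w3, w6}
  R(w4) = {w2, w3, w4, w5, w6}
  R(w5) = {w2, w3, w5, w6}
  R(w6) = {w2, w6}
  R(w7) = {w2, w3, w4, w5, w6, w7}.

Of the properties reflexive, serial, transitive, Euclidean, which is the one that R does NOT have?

Euclidean

Reflexive: yes — every world is R-related to itself.
Serial: yes — every world has a successor (e.g. w1 R w1).
Transitive: yes — every two-step R-path is closed by a direct edge.
Euclidean: no — w1 R w2 and w1 R w3, but not w2 R w3.
Only Euclidean fails.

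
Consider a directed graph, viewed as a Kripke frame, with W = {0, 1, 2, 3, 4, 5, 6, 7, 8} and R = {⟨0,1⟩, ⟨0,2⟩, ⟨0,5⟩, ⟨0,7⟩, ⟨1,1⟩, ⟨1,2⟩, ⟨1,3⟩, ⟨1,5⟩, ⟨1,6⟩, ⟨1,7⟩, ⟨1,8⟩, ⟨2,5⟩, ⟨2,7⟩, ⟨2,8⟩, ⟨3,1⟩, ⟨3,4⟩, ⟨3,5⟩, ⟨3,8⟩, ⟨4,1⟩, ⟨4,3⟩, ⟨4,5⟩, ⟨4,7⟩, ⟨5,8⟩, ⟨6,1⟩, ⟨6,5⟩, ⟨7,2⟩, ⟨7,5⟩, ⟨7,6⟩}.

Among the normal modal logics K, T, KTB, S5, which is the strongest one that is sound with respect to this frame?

Reflexive (axiom T): no — 0 is not related to itself.
Symmetric (axiom B): no — 0 R 1 but not 1 R 0.
Euclidean (axiom 5): no — 0 R 2 and 0 R 1, but not 2 R 1.
So F validates K; T would additionally require R to be reflexive. The strongest is K.

K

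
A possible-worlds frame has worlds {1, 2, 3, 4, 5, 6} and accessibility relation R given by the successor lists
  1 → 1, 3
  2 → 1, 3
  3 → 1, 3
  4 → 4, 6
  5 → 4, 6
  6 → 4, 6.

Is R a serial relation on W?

Yes

Serial: yes — every world has a successor (e.g. 1 R 1).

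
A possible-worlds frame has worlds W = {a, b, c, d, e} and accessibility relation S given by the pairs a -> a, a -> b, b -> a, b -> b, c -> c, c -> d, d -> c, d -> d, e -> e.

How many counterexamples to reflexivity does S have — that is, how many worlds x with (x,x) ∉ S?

S is reflexive; there are no such worlds.

0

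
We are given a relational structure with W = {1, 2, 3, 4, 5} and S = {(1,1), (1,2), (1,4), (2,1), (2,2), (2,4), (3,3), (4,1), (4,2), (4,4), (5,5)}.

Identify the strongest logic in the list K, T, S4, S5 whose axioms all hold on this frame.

S5

Reflexive (axiom T): yes — every world is S-related to itself.
Transitive (axiom 4): yes — every two-step S-path is closed by a direct edge.
Euclidean (axiom 5): yes — any two successors of a common world are S-related.
So F validates K, T, S4, S5. The strongest is S5.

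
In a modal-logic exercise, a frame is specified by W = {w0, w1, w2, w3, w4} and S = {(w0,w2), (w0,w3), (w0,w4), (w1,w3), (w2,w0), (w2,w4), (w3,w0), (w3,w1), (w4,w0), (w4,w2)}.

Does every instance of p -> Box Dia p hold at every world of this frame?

Yes

Axiom B corresponds to the accessibility relation being symmetric.
Symmetric: yes — every pair in S has its reverse in S.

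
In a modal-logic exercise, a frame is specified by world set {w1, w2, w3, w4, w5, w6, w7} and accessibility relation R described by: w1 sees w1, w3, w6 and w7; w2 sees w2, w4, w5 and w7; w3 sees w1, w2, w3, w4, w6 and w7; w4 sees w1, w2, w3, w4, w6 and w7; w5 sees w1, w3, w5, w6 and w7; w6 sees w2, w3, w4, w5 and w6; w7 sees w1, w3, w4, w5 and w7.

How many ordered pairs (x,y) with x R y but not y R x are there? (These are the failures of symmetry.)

Enumerating: (w1,w6), (w2,w5), (w2,w7), (w3,w2), (w4,w1), (w5,w1), (w5,w3), (w6,w2).

8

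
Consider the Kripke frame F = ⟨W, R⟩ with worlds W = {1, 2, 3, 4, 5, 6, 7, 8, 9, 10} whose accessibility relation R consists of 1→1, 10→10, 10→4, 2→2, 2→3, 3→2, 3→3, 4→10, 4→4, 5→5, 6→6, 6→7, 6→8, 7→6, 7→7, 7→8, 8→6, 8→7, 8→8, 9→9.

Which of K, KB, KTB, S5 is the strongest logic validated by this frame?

S5

Symmetric (axiom B): yes — every pair in R has its reverse in R.
Reflexive (axiom T): yes — every world is R-related to itself.
Euclidean (axiom 5): yes — any two successors of a common world are R-related.
So F validates K, KB, KTB, S5. The strongest is S5.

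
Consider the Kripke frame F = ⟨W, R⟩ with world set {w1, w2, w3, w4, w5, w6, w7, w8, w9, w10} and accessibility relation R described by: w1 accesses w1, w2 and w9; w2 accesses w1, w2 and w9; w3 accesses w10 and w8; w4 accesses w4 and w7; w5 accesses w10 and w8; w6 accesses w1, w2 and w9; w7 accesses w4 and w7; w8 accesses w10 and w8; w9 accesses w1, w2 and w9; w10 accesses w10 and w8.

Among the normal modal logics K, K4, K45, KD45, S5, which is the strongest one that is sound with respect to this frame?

Transitive (axiom 4): yes — every two-step R-path is closed by a direct edge.
Euclidean (axiom 5): yes — any two successors of a common world are R-related.
Serial (axiom D): yes — every world has a successor (e.g. w1 R w1).
Reflexive (axiom T): no — w3 is not related to itself.
So F validates K, K4, K45, KD45; S5 would additionally require R to be reflexive. The strongest is KD45.

KD45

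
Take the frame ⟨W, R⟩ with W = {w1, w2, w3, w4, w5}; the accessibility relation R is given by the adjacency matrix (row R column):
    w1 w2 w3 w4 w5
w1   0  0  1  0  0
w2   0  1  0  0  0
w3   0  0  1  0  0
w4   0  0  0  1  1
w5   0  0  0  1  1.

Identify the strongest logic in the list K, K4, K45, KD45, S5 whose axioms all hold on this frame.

Transitive (axiom 4): yes — every two-step R-path is closed by a direct edge.
Euclidean (axiom 5): yes — any two successors of a common world are R-related.
Serial (axiom D): yes — every world has a successor (e.g. w1 R w3).
Reflexive (axiom T): no — w1 is not related to itself.
So F validates K, K4, K45, KD45; S5 would additionally require R to be reflexive. The strongest is KD45.

KD45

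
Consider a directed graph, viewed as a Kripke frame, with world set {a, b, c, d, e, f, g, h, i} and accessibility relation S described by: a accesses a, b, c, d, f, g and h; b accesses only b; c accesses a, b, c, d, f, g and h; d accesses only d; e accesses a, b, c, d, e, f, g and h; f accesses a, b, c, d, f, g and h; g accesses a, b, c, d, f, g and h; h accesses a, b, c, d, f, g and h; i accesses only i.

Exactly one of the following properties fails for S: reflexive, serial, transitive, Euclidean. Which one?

Euclidean

Reflexive: yes — every world is S-related to itself.
Serial: yes — every world has a successor (e.g. a S a).
Transitive: yes — every two-step S-path is closed by a direct edge.
Euclidean: no — a S b and a S c, but not b S c.
Only Euclidean fails.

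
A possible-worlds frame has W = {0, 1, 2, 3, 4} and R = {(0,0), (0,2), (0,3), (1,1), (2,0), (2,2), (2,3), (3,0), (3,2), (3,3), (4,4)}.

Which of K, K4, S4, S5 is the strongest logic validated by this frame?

Transitive (axiom 4): yes — every two-step R-path is closed by a direct edge.
Reflexive (axiom T): yes — every world is R-related to itself.
Euclidean (axiom 5): yes — any two successors of a common world are R-related.
So F validates K, K4, S4, S5. The strongest is S5.

S5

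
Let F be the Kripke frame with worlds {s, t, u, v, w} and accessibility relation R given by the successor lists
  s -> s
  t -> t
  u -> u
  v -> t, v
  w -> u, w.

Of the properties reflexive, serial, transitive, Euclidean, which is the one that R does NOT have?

Reflexive: yes — every world is R-related to itself.
Serial: yes — every world has a successor (e.g. s R s).
Transitive: yes — every two-step R-path is closed by a direct edge.
Euclidean: no — v R t and v R v, but not t R v.
Only Euclidean fails.

Euclidean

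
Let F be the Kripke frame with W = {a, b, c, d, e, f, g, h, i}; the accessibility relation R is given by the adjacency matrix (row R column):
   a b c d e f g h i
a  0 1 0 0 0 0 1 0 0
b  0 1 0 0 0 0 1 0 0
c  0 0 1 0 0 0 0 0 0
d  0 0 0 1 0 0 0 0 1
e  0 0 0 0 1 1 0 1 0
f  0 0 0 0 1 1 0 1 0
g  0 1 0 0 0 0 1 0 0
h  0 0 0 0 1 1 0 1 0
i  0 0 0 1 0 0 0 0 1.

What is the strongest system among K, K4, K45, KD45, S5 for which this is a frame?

KD45

Transitive (axiom 4): yes — every two-step R-path is closed by a direct edge.
Euclidean (axiom 5): yes — any two successors of a common world are R-related.
Serial (axiom D): yes — every world has a successor (e.g. a R b).
Reflexive (axiom T): no — a is not related to itself.
So F validates K, K4, K45, KD45; S5 would additionally require R to be reflexive. The strongest is KD45.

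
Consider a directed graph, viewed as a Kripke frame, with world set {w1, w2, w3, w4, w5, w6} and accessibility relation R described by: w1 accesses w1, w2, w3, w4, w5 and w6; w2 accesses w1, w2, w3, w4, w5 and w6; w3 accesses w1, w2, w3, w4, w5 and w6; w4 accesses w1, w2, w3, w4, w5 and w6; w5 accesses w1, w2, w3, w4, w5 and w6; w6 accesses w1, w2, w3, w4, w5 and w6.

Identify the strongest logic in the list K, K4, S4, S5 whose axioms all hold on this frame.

Transitive (axiom 4): yes — every two-step R-path is closed by a direct edge.
Reflexive (axiom T): yes — every world is R-related to itself.
Euclidean (axiom 5): yes — any two successors of a common world are R-related.
So F validates K, K4, S4, S5. The strongest is S5.

S5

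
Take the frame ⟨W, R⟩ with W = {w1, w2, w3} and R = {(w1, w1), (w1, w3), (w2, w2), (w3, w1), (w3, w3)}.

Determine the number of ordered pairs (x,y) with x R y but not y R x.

R is symmetric; there are no such tuples.

0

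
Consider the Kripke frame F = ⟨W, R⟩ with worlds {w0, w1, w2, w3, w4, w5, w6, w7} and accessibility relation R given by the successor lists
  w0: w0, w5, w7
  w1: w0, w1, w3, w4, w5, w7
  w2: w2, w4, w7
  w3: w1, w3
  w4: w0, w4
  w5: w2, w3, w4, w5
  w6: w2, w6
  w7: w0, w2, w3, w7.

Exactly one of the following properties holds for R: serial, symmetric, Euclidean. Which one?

serial

Serial: yes — every world has a successor (e.g. w0 R w0).
Symmetric: no — w0 R w5 but not w5 R w0.
Euclidean: no — w0 R w5 and w0 R w7, but not w5 R w7.
Only serial holds.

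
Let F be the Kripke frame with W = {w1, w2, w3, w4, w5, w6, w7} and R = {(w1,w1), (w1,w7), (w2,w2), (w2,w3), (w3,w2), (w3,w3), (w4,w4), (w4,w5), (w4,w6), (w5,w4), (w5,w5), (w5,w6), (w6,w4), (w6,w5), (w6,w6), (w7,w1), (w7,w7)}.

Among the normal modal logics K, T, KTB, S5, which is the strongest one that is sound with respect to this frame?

Reflexive (axiom T): yes — every world is R-related to itself.
Symmetric (axiom B): yes — every pair in R has its reverse in R.
Euclidean (axiom 5): yes — any two successors of a common world are R-related.
So F validates K, T, KTB, S5. The strongest is S5.

S5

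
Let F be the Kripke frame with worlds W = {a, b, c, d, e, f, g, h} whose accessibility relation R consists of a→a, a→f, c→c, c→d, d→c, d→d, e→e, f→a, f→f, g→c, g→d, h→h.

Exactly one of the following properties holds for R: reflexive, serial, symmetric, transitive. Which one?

transitive

Reflexive: no — b is not related to itself.
Serial: no — b has no R-successor.
Symmetric: no — g R c but not c R g.
Transitive: yes — every two-step R-path is closed by a direct edge.
Only transitive holds.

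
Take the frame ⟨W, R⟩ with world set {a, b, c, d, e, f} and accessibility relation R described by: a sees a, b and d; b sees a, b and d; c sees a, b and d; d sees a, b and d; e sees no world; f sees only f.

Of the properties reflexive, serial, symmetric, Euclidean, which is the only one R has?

Reflexive: no — c is not related to itself.
Serial: no — e has no R-successor.
Symmetric: no — c R a but not a R c.
Euclidean: yes — any two successors of a common world are R-related.
Only Euclidean holds.

Euclidean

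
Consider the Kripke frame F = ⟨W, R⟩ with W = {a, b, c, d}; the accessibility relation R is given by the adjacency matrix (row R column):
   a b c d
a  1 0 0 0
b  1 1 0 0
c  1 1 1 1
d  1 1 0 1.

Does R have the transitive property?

Transitive: yes — every two-step R-path is closed by a direct edge.

Yes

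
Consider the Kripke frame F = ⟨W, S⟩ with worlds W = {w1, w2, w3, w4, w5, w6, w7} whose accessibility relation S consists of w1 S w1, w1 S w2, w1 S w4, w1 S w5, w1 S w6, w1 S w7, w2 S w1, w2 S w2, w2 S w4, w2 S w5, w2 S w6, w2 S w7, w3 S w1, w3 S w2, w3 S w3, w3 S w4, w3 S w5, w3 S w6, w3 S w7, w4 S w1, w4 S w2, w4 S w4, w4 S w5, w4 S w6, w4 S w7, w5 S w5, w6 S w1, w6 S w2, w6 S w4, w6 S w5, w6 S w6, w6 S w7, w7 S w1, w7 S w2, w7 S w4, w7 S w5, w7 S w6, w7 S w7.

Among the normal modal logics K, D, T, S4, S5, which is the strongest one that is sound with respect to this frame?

Serial (axiom D): yes — every world has a successor (e.g. w1 S w1).
Reflexive (axiom T): yes — every world is S-related to itself.
Transitive (axiom 4): yes — every two-step S-path is closed by a direct edge.
Euclidean (axiom 5): no — w1 S w5 and w1 S w2, but not w5 S w2.
So F validates K, D, T, S4; S5 would additionally require S to be Euclidean. The strongest is S4.

S4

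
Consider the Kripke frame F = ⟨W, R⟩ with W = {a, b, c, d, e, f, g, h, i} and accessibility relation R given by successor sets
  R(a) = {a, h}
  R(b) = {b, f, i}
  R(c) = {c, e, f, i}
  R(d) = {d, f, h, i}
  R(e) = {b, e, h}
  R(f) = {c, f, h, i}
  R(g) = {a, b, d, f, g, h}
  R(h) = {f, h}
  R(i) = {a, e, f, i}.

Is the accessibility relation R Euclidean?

Euclidean: no — c R e and c R f, but not e R f.

No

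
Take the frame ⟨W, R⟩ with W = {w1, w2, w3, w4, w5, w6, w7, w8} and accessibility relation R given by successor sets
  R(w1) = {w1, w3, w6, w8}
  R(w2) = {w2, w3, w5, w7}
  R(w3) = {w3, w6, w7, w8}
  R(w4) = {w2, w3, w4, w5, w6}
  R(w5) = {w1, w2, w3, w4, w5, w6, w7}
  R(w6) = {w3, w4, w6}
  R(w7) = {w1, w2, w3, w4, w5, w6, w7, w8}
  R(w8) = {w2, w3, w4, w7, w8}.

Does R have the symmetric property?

Symmetric: no — w1 R w3 but not w3 R w1.

No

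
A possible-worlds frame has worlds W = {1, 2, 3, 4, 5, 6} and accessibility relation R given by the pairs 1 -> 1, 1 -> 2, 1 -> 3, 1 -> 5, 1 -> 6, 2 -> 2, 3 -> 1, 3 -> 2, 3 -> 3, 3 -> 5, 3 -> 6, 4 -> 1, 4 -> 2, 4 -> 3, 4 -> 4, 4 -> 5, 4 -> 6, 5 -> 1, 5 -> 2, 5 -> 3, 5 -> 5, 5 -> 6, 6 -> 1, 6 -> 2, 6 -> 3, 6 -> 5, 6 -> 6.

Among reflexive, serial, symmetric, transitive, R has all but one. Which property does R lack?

Reflexive: yes — every world is R-related to itself.
Serial: yes — every world has a successor (e.g. 1 R 1).
Symmetric: no — 1 R 2 but not 2 R 1.
Transitive: yes — every two-step R-path is closed by a direct edge.
Only symmetric fails.

symmetric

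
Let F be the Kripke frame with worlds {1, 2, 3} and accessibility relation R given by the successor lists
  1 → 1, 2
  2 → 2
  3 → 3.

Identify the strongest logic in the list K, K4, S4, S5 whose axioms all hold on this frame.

S4

Transitive (axiom 4): yes — every two-step R-path is closed by a direct edge.
Reflexive (axiom T): yes — every world is R-related to itself.
Euclidean (axiom 5): no — 1 R 2 and 1 R 1, but not 2 R 1.
So F validates K, K4, S4; S5 would additionally require R to be Euclidean. The strongest is S4.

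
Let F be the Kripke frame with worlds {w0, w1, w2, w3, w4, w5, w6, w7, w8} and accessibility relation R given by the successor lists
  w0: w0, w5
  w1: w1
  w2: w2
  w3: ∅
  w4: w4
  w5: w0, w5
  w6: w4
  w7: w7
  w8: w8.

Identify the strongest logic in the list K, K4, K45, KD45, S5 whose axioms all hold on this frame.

K45

Transitive (axiom 4): yes — every two-step R-path is closed by a direct edge.
Euclidean (axiom 5): yes — any two successors of a common world are R-related.
Serial (axiom D): no — w3 has no R-successor.
Reflexive (axiom T): no — w3 is not related to itself.
So F validates K, K4, K45; KD45 would additionally require R to be serial. The strongest is K45.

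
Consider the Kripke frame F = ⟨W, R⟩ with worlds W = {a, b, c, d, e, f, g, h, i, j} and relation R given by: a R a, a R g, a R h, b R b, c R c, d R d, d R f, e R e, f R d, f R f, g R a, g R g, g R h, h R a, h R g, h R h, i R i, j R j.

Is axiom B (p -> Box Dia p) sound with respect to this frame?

Yes

Axiom B corresponds to the accessibility relation being symmetric.
Symmetric: yes — every pair in R has its reverse in R.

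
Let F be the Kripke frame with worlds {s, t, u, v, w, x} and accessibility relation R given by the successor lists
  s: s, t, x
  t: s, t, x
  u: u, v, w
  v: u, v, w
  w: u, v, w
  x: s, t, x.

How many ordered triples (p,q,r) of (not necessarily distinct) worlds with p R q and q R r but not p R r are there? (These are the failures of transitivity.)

R is transitive; there are no such tuples.

0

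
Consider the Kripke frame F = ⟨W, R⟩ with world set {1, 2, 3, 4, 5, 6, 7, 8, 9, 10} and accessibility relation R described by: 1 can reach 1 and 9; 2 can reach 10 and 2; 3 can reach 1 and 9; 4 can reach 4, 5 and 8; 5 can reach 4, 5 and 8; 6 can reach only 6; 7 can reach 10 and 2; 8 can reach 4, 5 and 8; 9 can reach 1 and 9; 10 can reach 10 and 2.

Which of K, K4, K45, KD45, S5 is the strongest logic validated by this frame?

KD45

Transitive (axiom 4): yes — every two-step R-path is closed by a direct edge.
Euclidean (axiom 5): yes — any two successors of a common world are R-related.
Serial (axiom D): yes — every world has a successor (e.g. 1 R 1).
Reflexive (axiom T): no — 3 is not related to itself.
So F validates K, K4, K45, KD45; S5 would additionally require R to be reflexive. The strongest is KD45.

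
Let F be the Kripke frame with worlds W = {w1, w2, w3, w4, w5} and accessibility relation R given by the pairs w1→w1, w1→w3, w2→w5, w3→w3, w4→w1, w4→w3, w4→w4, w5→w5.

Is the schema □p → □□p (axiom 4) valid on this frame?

Yes

Axiom 4 corresponds to the accessibility relation being transitive.
Transitive: yes — every two-step R-path is closed by a direct edge.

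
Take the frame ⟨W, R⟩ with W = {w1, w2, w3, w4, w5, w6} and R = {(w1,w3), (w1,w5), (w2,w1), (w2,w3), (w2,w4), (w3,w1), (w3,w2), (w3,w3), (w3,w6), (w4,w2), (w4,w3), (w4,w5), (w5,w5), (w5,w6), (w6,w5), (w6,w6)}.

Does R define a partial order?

Reflexive: no — w1 is not related to itself.
Transitive: no — w1 R w3 and w3 R w2, but not w1 R w2.
Antisymmetric: no — w1 R w3 and w3 R w1 with w1 ≠ w3.
So R is not a partial order.

No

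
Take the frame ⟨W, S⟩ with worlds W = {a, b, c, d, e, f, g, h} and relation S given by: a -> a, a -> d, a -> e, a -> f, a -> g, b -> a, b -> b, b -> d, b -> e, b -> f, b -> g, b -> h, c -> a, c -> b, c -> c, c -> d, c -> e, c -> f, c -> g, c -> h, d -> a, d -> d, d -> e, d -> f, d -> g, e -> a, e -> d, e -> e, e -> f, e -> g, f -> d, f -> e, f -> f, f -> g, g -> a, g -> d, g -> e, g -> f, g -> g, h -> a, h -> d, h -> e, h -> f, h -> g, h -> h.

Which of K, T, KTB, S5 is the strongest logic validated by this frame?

Reflexive (axiom T): yes — every world is S-related to itself.
Symmetric (axiom B): no — a S f but not f S a.
Euclidean (axiom 5): no — b S a and b S h, but not a S h.
So F validates K, T; KTB would additionally require S to be symmetric. The strongest is T.

T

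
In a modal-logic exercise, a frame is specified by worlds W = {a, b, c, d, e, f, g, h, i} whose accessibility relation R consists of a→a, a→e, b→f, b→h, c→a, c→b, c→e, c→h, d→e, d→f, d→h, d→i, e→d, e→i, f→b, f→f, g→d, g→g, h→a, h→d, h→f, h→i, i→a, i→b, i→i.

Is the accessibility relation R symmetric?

Symmetric: no — a R e but not e R a.

No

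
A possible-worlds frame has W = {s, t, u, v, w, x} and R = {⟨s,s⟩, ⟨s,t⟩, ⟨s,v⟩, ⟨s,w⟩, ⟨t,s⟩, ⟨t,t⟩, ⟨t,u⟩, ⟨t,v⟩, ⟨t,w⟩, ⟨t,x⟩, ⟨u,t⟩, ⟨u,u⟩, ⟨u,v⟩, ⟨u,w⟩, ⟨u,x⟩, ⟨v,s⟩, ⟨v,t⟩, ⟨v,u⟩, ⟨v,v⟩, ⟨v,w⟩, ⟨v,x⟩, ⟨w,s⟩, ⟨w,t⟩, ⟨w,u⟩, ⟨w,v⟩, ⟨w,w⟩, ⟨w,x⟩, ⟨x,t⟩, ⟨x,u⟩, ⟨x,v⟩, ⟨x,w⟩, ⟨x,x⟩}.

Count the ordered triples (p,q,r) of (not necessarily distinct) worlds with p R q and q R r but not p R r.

12

Enumerating: (s,t,u), (s,t,x), (s,v,u), (s,v,x), (s,w,u), (s,w,x), (u,t,s), (u,v,s), (u,w,s), (x,t,s), (x,v,s), (x,w,s).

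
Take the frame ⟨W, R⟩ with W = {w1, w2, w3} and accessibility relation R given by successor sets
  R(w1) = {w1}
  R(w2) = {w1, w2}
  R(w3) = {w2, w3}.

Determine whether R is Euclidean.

No

Euclidean: no — w2 R w1 and w2 R w2, but not w1 R w2.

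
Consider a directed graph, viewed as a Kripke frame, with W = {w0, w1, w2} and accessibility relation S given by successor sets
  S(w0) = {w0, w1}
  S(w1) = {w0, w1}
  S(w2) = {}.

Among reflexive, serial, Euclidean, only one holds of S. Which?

Euclidean

Reflexive: no — w2 is not related to itself.
Serial: no — w2 has no S-successor.
Euclidean: yes — any two successors of a common world are S-related.
Only Euclidean holds.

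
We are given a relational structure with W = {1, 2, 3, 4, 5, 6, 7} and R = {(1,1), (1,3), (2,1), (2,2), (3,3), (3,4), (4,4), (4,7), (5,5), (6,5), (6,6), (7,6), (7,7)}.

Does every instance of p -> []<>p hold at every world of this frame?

The schema B characterises exactly the symmetric frames.
Symmetric: no — 1 R 3 but not 3 R 1.

No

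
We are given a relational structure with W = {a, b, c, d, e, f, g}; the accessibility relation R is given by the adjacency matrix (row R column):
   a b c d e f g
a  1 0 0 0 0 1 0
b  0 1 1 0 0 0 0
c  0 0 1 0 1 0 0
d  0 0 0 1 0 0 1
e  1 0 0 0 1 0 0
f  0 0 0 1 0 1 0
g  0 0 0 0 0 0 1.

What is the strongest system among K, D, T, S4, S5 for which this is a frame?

Serial (axiom D): yes — every world has a successor (e.g. a R a).
Reflexive (axiom T): yes — every world is R-related to itself.
Transitive (axiom 4): no — a R f and f R d, but not a R d.
Euclidean (axiom 5): no — a R f and a R a, but not f R a.
So F validates K, D, T; S4 would additionally require R to be transitive. The strongest is T.

T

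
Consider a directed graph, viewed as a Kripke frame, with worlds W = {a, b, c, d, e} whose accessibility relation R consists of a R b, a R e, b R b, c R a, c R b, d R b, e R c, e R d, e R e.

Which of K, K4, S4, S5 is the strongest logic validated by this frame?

K

Transitive (axiom 4): no — a R e and e R c, but not a R c.
Reflexive (axiom T): no — a is not related to itself.
Euclidean (axiom 5): no — a R b and a R e, but not b R e.
So F validates K; K4 would additionally require R to be transitive. The strongest is K.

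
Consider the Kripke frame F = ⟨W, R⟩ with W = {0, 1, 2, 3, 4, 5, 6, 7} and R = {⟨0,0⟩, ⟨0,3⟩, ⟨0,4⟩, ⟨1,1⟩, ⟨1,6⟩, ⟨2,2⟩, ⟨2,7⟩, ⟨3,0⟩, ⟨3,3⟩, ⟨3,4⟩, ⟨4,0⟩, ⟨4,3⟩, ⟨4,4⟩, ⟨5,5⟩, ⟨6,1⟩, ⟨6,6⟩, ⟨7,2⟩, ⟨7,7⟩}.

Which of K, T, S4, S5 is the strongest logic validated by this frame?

Reflexive (axiom T): yes — every world is R-related to itself.
Transitive (axiom 4): yes — every two-step R-path is closed by a direct edge.
Euclidean (axiom 5): yes — any two successors of a common world are R-related.
So F validates K, T, S4, S5. The strongest is S5.

S5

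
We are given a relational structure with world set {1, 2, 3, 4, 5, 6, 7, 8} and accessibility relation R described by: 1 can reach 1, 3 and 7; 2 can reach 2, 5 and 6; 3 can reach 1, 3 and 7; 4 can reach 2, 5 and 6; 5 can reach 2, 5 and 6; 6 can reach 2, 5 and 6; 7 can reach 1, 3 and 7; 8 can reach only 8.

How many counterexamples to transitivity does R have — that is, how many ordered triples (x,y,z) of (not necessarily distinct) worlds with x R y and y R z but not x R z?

0

R is transitive; there are no such tuples.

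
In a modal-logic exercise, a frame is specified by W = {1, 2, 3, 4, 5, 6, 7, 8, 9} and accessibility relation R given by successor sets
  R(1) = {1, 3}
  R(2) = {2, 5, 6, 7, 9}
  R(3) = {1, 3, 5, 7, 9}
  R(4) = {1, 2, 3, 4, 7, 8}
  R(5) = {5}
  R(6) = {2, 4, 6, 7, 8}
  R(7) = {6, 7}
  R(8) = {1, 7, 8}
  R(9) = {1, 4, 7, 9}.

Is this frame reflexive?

Yes

Reflexive: yes — every world is R-related to itself.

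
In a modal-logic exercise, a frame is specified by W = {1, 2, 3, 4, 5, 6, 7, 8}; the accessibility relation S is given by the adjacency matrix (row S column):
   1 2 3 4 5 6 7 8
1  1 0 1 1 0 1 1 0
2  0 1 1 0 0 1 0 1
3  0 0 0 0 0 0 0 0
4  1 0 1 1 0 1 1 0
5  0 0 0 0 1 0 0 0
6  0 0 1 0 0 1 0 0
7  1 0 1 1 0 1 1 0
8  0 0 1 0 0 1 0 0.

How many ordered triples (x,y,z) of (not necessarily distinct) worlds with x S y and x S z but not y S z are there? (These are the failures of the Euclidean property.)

Enumerating: (1,3,1), (1,3,3), (1,3,4), (1,3,6), (1,3,7), (1,6,1), (1,6,4), (1,6,7), (2,3,2), (2,3,3), (2,3,6), (2,3,8), … and 24 more.
Total: 36.

36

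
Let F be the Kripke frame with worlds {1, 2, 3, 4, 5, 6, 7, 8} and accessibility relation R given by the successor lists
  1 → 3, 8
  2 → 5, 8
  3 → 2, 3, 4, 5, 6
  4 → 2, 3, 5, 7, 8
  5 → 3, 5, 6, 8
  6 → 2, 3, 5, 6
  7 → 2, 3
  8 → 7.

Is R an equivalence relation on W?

No

Reflexive: no — 1 is not related to itself.
Symmetric: no — 1 R 3 but not 3 R 1.
Transitive: no — 1 R 3 and 3 R 2, but not 1 R 2.
So R is not an equivalence relation.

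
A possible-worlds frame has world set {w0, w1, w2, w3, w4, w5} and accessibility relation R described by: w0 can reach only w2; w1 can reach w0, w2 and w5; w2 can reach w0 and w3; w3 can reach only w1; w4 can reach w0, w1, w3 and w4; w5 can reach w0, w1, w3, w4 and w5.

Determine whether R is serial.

Serial: yes — every world has a successor (e.g. w0 R w2).

Yes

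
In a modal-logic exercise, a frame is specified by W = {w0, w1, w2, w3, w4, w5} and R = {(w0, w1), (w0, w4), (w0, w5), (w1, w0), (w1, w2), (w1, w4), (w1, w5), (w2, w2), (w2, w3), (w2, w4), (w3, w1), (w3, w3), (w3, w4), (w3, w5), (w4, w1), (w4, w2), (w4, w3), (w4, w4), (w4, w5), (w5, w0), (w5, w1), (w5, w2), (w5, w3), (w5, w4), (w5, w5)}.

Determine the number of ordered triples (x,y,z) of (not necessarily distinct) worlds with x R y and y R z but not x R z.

Enumerating: (w0,w1,w0), (w0,w1,w2), (w0,w4,w2), (w0,w4,w3), (w0,w5,w0), (w0,w5,w2), (w0,w5,w3), (w1,w0,w1), (w1,w2,w3), (w1,w4,w1), (w1,w4,w3), (w1,w5,w1), … and 12 more.
Total: 24.

24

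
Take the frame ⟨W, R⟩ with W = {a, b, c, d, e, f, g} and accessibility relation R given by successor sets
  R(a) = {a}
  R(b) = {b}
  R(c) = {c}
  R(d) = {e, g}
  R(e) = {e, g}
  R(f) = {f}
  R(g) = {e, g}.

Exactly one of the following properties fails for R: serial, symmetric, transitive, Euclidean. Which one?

symmetric

Serial: yes — every world has a successor (e.g. a R a).
Symmetric: no — d R e but not e R d.
Transitive: yes — every two-step R-path is closed by a direct edge.
Euclidean: yes — any two successors of a common world are R-related.
Only symmetric fails.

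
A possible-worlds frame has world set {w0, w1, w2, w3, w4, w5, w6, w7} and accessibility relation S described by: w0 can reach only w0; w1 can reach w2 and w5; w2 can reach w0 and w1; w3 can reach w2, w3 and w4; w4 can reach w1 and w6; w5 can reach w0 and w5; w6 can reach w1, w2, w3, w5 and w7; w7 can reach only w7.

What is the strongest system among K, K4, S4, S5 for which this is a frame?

K

Transitive (axiom 4): no — w1 S w2 and w2 S w0, but not w1 S w0.
Reflexive (axiom T): no — w1 is not related to itself.
Euclidean (axiom 5): no — w1 S w2 and w1 S w5, but not w2 S w5.
So F validates K; K4 would additionally require S to be transitive. The strongest is K.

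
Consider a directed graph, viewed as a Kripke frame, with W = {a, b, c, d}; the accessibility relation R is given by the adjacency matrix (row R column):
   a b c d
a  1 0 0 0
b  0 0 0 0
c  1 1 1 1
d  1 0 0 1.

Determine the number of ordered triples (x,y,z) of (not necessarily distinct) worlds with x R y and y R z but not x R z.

R is transitive; there are no such tuples.

0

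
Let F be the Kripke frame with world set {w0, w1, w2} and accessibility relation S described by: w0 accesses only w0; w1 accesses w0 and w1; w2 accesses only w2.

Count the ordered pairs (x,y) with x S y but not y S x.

Enumerating: (w1,w0).

1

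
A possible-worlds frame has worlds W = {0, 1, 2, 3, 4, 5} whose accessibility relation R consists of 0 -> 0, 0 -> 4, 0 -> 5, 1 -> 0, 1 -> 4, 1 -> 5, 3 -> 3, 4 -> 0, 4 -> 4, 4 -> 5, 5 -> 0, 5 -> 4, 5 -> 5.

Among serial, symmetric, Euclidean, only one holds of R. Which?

Euclidean

Serial: no — 2 has no R-successor.
Symmetric: no — 1 R 0 but not 0 R 1.
Euclidean: yes — any two successors of a common world are R-related.
Only Euclidean holds.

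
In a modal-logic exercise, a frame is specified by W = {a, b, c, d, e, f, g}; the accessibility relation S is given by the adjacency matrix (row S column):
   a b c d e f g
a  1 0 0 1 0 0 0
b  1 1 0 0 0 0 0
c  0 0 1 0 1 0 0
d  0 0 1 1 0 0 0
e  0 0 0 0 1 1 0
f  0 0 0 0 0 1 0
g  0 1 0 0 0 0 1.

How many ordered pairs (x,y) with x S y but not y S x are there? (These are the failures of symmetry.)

Enumerating: (a,d), (b,a), (c,e), (d,c), (e,f), (g,b).

6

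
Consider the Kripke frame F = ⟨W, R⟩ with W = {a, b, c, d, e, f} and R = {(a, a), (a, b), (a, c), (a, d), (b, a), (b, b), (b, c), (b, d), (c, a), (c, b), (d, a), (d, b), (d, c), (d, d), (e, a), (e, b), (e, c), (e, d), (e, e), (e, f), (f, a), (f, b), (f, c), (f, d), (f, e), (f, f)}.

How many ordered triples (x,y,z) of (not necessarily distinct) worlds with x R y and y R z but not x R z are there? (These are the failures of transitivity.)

Enumerating: (c,a,c), (c,a,d), (c,b,c), (c,b,d).

4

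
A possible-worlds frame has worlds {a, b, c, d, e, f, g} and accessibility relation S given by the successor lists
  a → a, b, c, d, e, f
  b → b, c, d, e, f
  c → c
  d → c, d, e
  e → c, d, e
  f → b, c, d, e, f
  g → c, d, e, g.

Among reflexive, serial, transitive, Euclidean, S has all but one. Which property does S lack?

Euclidean

Reflexive: yes — every world is S-related to itself.
Serial: yes — every world has a successor (e.g. a S a).
Transitive: yes — every two-step S-path is closed by a direct edge.
Euclidean: no — a S c and a S b, but not c S b.
Only Euclidean fails.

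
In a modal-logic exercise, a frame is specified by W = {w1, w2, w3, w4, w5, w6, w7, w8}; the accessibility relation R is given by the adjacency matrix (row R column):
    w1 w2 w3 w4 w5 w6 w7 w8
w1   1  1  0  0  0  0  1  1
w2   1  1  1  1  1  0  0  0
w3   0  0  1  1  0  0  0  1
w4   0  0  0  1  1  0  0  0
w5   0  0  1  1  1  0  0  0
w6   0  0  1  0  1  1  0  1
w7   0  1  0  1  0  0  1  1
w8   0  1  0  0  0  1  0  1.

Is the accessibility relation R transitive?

Transitive: no — w1 R w2 and w2 R w3, but not w1 R w3.

No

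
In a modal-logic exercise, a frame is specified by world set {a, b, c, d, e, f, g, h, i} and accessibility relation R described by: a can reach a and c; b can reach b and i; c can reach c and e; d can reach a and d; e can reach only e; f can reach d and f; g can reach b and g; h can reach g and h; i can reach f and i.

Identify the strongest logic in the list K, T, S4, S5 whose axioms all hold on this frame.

Reflexive (axiom T): yes — every world is R-related to itself.
Transitive (axiom 4): no — a R c and c R e, but not a R e.
Euclidean (axiom 5): no — a R c and a R a, but not c R a.
So F validates K, T; S4 would additionally require R to be transitive. The strongest is T.

T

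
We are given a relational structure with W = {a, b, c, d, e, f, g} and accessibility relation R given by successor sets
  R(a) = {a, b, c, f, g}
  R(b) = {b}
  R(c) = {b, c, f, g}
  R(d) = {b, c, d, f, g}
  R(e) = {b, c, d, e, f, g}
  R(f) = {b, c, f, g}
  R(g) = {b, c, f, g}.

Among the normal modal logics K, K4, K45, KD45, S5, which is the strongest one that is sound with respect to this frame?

Transitive (axiom 4): yes — every two-step R-path is closed by a direct edge.
Euclidean (axiom 5): no — a R b and a R c, but not b R c.
Serial (axiom D): yes — every world has a successor (e.g. a R a).
Reflexive (axiom T): yes — every world is R-related to itself.
So F validates K, K4; K45 would additionally require R to be Euclidean. The strongest is K4.

K4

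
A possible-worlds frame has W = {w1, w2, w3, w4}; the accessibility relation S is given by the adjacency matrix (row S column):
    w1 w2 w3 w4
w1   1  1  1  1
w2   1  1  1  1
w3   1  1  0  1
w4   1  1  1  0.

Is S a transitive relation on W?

Transitive: no — w3 S w1 and w1 S w3, but not w3 S w3.

No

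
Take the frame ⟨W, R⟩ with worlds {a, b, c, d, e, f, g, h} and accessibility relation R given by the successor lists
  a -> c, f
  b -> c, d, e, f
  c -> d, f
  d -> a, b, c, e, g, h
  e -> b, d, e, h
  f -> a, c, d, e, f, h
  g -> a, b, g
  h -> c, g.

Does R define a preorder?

Reflexive: no — a is not related to itself.
Transitive: no — a R c and c R d, but not a R d.
So R is not a preorder.

No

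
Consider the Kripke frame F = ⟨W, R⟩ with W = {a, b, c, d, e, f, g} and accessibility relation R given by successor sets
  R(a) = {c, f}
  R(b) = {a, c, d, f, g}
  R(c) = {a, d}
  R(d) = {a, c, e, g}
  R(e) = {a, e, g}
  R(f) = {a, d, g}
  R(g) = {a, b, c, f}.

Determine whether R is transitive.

Transitive: no — a R c and c R d, but not a R d.

No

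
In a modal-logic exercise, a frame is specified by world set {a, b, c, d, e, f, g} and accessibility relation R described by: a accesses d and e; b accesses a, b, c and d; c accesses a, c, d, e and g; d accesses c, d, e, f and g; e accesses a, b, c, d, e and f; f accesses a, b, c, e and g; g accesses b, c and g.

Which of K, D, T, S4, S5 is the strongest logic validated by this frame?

Serial (axiom D): yes — every world has a successor (e.g. a R d).
Reflexive (axiom T): no — a is not related to itself.
Transitive (axiom 4): no — a R d and d R c, but not a R c.
Euclidean (axiom 5): no — b R a and b R c, but not a R c.
So F validates K, D; T would additionally require R to be reflexive. The strongest is D.

D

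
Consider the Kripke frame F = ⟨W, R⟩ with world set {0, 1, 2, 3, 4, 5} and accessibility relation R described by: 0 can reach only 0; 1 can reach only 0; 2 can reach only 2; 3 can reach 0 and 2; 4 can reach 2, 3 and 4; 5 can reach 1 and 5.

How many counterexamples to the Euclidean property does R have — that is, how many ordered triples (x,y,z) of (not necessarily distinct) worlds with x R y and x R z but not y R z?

Enumerating: (3,0,2), (3,2,0), (4,2,3), (4,2,4), (4,3,3), (4,3,4), (5,1,1), (5,1,5).

8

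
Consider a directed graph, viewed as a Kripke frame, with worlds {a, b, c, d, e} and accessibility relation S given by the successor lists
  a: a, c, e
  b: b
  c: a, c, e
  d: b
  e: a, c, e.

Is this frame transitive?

Transitive: yes — every two-step S-path is closed by a direct edge.

Yes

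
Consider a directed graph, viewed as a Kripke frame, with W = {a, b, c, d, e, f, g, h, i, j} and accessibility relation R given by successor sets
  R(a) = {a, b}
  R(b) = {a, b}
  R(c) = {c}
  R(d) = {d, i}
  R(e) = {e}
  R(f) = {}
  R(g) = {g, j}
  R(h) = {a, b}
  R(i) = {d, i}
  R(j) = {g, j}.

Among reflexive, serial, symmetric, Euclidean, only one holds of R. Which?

Reflexive: no — f is not related to itself.
Serial: no — f has no R-successor.
Symmetric: no — h R a but not a R h.
Euclidean: yes — any two successors of a common world are R-related.
Only Euclidean holds.

Euclidean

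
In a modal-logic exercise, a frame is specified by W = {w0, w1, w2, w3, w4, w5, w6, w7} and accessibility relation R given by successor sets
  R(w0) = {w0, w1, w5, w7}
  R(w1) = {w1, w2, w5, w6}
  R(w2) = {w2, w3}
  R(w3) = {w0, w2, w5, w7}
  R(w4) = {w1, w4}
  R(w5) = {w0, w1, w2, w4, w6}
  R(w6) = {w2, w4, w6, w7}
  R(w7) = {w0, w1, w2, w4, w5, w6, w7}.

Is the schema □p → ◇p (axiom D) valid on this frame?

The schema D characterises exactly the serial frames.
Serial: yes — every world has a successor (e.g. w0 R w0).

Yes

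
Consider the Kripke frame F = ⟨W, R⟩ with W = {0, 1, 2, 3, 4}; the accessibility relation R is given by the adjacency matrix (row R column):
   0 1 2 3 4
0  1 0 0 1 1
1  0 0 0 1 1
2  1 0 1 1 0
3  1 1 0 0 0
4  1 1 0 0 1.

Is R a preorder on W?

No

Reflexive: no — 1 is not related to itself.
Transitive: no — 0 R 3 and 3 R 1, but not 0 R 1.
So R is not a preorder.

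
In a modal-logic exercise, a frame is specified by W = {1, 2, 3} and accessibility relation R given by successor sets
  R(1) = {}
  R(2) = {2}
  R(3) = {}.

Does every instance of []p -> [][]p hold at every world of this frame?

Axiom 4 corresponds to the accessibility relation being transitive.
Transitive: yes — every two-step R-path is closed by a direct edge.

Yes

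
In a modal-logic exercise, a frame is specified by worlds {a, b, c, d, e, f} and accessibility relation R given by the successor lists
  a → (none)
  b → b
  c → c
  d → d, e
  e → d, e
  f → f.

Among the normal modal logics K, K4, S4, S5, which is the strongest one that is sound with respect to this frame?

Transitive (axiom 4): yes — every two-step R-path is closed by a direct edge.
Reflexive (axiom T): no — a is not related to itself.
Euclidean (axiom 5): yes — any two successors of a common world are R-related.
So F validates K, K4; S4 would additionally require R to be reflexive. The strongest is K4.

K4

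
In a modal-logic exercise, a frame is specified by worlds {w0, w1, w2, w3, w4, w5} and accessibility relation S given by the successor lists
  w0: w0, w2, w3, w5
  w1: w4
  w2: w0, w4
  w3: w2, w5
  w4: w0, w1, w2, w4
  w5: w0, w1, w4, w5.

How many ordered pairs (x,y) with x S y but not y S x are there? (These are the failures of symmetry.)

Enumerating: (w0,w3), (w3,w2), (w3,w5), (w4,w0), (w5,w1), (w5,w4).

6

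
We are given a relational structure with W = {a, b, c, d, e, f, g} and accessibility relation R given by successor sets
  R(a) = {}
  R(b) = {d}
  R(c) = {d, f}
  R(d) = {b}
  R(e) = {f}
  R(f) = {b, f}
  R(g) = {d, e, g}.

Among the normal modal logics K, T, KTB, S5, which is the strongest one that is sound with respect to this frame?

K

Reflexive (axiom T): no — a is not related to itself.
Symmetric (axiom B): no — c R d but not d R c.
Euclidean (axiom 5): no — c R d and c R f, but not d R f.
So F validates K; T would additionally require R to be reflexive. The strongest is K.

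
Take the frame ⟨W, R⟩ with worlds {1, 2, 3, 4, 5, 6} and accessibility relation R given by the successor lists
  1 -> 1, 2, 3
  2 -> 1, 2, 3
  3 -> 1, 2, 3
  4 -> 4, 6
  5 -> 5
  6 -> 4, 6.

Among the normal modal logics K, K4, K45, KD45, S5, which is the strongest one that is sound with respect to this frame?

Transitive (axiom 4): yes — every two-step R-path is closed by a direct edge.
Euclidean (axiom 5): yes — any two successors of a common world are R-related.
Serial (axiom D): yes — every world has a successor (e.g. 1 R 1).
Reflexive (axiom T): yes — every world is R-related to itself.
So F validates K, K4, K45, KD45, S5. The strongest is S5.

S5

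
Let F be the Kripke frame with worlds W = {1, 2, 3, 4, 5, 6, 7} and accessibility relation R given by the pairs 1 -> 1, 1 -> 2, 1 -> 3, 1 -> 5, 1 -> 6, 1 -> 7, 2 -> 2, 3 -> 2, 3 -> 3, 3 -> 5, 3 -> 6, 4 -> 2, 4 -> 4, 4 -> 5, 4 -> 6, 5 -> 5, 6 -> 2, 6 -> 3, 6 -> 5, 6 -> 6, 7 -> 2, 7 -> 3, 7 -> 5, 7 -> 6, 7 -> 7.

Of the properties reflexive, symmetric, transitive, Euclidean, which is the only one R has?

Reflexive: yes — every world is R-related to itself.
Symmetric: no — 1 R 2 but not 2 R 1.
Transitive: no — 4 R 6 and 6 R 3, but not 4 R 3.
Euclidean: no — 1 R 2 and 1 R 3, but not 2 R 3.
Only reflexive holds.

reflexive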